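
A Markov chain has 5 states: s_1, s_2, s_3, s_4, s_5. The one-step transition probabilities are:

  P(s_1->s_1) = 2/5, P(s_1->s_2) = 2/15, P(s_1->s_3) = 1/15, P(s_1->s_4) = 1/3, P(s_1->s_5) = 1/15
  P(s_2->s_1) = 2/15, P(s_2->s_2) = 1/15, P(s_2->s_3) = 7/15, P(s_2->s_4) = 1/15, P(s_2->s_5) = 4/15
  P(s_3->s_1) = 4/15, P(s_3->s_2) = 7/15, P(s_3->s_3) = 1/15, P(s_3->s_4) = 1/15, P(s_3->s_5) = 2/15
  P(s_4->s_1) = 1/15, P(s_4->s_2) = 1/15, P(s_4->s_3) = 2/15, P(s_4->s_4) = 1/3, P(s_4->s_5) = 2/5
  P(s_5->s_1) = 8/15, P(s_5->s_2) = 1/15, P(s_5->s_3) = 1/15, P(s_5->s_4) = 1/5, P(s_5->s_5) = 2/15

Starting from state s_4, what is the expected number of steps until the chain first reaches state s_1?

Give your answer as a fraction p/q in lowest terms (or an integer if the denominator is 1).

Answer: 58770/13589

Derivation:
Let h_i = expected steps to first reach s_1 from state i.
Boundary: h_s_1 = 0.
First-step equations for the other states:
  h_s_2 = 1 + 2/15*h_s_1 + 1/15*h_s_2 + 7/15*h_s_3 + 1/15*h_s_4 + 4/15*h_s_5
  h_s_3 = 1 + 4/15*h_s_1 + 7/15*h_s_2 + 1/15*h_s_3 + 1/15*h_s_4 + 2/15*h_s_5
  h_s_4 = 1 + 1/15*h_s_1 + 1/15*h_s_2 + 2/15*h_s_3 + 1/3*h_s_4 + 2/5*h_s_5
  h_s_5 = 1 + 8/15*h_s_1 + 1/15*h_s_2 + 1/15*h_s_3 + 1/5*h_s_4 + 2/15*h_s_5

Substituting h_s_1 = 0 and rearranging gives the linear system (I - Q) h = 1:
  [14/15, -7/15, -1/15, -4/15] . (h_s_2, h_s_3, h_s_4, h_s_5) = 1
  [-7/15, 14/15, -1/15, -2/15] . (h_s_2, h_s_3, h_s_4, h_s_5) = 1
  [-1/15, -2/15, 2/3, -2/5] . (h_s_2, h_s_3, h_s_4, h_s_5) = 1
  [-1/15, -1/15, -1/5, 13/15] . (h_s_2, h_s_3, h_s_4, h_s_5) = 1

Solving yields:
  h_s_2 = 55365/13589
  h_s_3 = 51795/13589
  h_s_4 = 58770/13589
  h_s_5 = 37485/13589

Starting state is s_4, so the expected hitting time is h_s_4 = 58770/13589.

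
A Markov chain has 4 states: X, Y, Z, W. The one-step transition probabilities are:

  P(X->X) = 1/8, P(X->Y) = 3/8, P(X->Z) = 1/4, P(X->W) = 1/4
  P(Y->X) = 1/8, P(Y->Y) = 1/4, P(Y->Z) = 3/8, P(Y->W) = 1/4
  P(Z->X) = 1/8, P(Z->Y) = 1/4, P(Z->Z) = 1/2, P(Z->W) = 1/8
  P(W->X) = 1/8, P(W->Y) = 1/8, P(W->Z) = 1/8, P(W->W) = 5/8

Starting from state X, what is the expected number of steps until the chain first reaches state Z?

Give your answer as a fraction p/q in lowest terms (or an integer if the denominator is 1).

Answer: 360/83

Derivation:
Let h_i = expected steps to first reach Z from state i.
Boundary: h_Z = 0.
First-step equations for the other states:
  h_X = 1 + 1/8*h_X + 3/8*h_Y + 1/4*h_Z + 1/4*h_W
  h_Y = 1 + 1/8*h_X + 1/4*h_Y + 3/8*h_Z + 1/4*h_W
  h_W = 1 + 1/8*h_X + 1/8*h_Y + 1/8*h_Z + 5/8*h_W

Substituting h_Z = 0 and rearranging gives the linear system (I - Q) h = 1:
  [7/8, -3/8, -1/4] . (h_X, h_Y, h_W) = 1
  [-1/8, 3/4, -1/4] . (h_X, h_Y, h_W) = 1
  [-1/8, -1/8, 3/8] . (h_X, h_Y, h_W) = 1

Solving yields:
  h_X = 360/83
  h_Y = 320/83
  h_W = 448/83

Starting state is X, so the expected hitting time is h_X = 360/83.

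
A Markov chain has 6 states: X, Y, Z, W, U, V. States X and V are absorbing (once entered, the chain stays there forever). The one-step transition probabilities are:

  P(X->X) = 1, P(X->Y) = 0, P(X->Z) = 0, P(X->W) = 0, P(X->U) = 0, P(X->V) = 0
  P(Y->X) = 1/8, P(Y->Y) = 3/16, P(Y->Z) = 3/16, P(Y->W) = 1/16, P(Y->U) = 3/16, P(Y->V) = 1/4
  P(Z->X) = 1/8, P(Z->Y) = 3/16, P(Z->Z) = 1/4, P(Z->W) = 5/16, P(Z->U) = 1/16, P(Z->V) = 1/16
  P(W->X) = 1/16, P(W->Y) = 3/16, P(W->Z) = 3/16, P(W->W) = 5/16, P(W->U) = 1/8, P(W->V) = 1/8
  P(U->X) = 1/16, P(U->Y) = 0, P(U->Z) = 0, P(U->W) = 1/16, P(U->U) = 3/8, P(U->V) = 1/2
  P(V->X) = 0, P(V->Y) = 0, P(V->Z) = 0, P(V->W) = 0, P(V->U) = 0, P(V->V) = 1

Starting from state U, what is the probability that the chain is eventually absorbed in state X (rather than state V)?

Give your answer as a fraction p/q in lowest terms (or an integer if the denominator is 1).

Let a_i = P(absorbed in X | start in state i).
Boundary conditions: a_X = 1, a_V = 0.
For each transient state i, a_i = sum_j P(i->j) * a_j:
  a_Y = 1/8*a_X + 3/16*a_Y + 3/16*a_Z + 1/16*a_W + 3/16*a_U + 1/4*a_V
  a_Z = 1/8*a_X + 3/16*a_Y + 1/4*a_Z + 5/16*a_W + 1/16*a_U + 1/16*a_V
  a_W = 1/16*a_X + 3/16*a_Y + 3/16*a_Z + 5/16*a_W + 1/8*a_U + 1/8*a_V
  a_U = 1/16*a_X + 0*a_Y + 0*a_Z + 1/16*a_W + 3/8*a_U + 1/2*a_V

Substituting a_X = 1 and a_V = 0, rearrange to (I - Q) a = r where r[i] = P(i -> X):
  [13/16, -3/16, -1/16, -3/16] . (a_Y, a_Z, a_W, a_U) = 1/8
  [-3/16, 3/4, -5/16, -1/16] . (a_Y, a_Z, a_W, a_U) = 1/8
  [-3/16, -3/16, 11/16, -1/8] . (a_Y, a_Z, a_W, a_U) = 1/16
  [0, 0, -1/16, 5/8] . (a_Y, a_Z, a_W, a_U) = 1/16

Solving yields:
  a_Y = 418/1427
  a_Z = 534/1427
  a_W = 423/1427
  a_U = 185/1427

Starting state is U, so the absorption probability is a_U = 185/1427.

Answer: 185/1427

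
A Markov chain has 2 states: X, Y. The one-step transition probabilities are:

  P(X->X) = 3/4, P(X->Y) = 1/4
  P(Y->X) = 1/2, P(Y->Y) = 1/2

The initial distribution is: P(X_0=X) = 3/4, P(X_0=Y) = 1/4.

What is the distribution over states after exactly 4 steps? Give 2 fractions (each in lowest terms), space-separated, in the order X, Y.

Propagating the distribution step by step (d_{t+1} = d_t * P):
d_0 = (X=3/4, Y=1/4)
  d_1[X] = 3/4*3/4 + 1/4*1/2 = 11/16
  d_1[Y] = 3/4*1/4 + 1/4*1/2 = 5/16
d_1 = (X=11/16, Y=5/16)
  d_2[X] = 11/16*3/4 + 5/16*1/2 = 43/64
  d_2[Y] = 11/16*1/4 + 5/16*1/2 = 21/64
d_2 = (X=43/64, Y=21/64)
  d_3[X] = 43/64*3/4 + 21/64*1/2 = 171/256
  d_3[Y] = 43/64*1/4 + 21/64*1/2 = 85/256
d_3 = (X=171/256, Y=85/256)
  d_4[X] = 171/256*3/4 + 85/256*1/2 = 683/1024
  d_4[Y] = 171/256*1/4 + 85/256*1/2 = 341/1024
d_4 = (X=683/1024, Y=341/1024)

Answer: 683/1024 341/1024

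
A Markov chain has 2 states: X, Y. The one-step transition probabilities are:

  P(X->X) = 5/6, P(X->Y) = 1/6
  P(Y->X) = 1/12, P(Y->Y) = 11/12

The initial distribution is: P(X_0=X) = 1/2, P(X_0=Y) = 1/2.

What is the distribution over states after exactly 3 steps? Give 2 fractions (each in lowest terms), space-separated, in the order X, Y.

Propagating the distribution step by step (d_{t+1} = d_t * P):
d_0 = (X=1/2, Y=1/2)
  d_1[X] = 1/2*5/6 + 1/2*1/12 = 11/24
  d_1[Y] = 1/2*1/6 + 1/2*11/12 = 13/24
d_1 = (X=11/24, Y=13/24)
  d_2[X] = 11/24*5/6 + 13/24*1/12 = 41/96
  d_2[Y] = 11/24*1/6 + 13/24*11/12 = 55/96
d_2 = (X=41/96, Y=55/96)
  d_3[X] = 41/96*5/6 + 55/96*1/12 = 155/384
  d_3[Y] = 41/96*1/6 + 55/96*11/12 = 229/384
d_3 = (X=155/384, Y=229/384)

Answer: 155/384 229/384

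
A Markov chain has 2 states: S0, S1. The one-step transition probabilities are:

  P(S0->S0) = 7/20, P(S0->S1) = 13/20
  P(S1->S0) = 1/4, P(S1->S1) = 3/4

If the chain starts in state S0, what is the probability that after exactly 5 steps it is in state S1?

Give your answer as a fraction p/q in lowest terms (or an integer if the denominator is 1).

Answer: 144443/200000

Derivation:
Computing P^5 by repeated multiplication:
P^1 =
  S0: [7/20, 13/20]
  S1: [1/4, 3/4]
P^2 =
  S0: [57/200, 143/200]
  S1: [11/40, 29/40]
P^3 =
  S0: [557/2000, 1443/2000]
  S1: [111/400, 289/400]
P^4 =
  S0: [5557/20000, 14443/20000]
  S1: [1111/4000, 2889/4000]
P^5 =
  S0: [55557/200000, 144443/200000]
  S1: [11111/40000, 28889/40000]

(P^5)[S0 -> S1] = 144443/200000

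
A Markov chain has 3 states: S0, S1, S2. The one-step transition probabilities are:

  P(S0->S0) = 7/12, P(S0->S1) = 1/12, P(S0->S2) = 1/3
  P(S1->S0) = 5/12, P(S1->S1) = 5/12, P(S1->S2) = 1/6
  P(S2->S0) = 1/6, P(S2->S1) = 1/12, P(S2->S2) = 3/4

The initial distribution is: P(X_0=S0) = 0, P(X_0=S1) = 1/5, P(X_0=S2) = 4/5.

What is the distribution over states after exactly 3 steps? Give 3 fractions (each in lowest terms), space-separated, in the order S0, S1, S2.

Propagating the distribution step by step (d_{t+1} = d_t * P):
d_0 = (S0=0, S1=1/5, S2=4/5)
  d_1[S0] = 0*7/12 + 1/5*5/12 + 4/5*1/6 = 13/60
  d_1[S1] = 0*1/12 + 1/5*5/12 + 4/5*1/12 = 3/20
  d_1[S2] = 0*1/3 + 1/5*1/6 + 4/5*3/4 = 19/30
d_1 = (S0=13/60, S1=3/20, S2=19/30)
  d_2[S0] = 13/60*7/12 + 3/20*5/12 + 19/30*1/6 = 53/180
  d_2[S1] = 13/60*1/12 + 3/20*5/12 + 19/30*1/12 = 2/15
  d_2[S2] = 13/60*1/3 + 3/20*1/6 + 19/30*3/4 = 103/180
d_2 = (S0=53/180, S1=2/15, S2=103/180)
  d_3[S0] = 53/180*7/12 + 2/15*5/12 + 103/180*1/6 = 697/2160
  d_3[S1] = 53/180*1/12 + 2/15*5/12 + 103/180*1/12 = 23/180
  d_3[S2] = 53/180*1/3 + 2/15*1/6 + 103/180*3/4 = 1187/2160
d_3 = (S0=697/2160, S1=23/180, S2=1187/2160)

Answer: 697/2160 23/180 1187/2160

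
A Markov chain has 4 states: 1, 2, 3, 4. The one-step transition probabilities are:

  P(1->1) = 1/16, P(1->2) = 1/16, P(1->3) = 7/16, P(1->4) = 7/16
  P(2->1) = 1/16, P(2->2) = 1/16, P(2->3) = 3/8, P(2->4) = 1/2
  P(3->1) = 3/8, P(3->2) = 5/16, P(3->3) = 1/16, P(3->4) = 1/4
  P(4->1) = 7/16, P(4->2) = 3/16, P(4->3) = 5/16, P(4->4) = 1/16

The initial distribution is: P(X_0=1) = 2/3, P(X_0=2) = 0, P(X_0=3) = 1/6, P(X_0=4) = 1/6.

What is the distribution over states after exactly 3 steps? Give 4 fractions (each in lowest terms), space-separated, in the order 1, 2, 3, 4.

Answer: 965/4096 161/1024 3673/12288 947/3072

Derivation:
Propagating the distribution step by step (d_{t+1} = d_t * P):
d_0 = (1=2/3, 2=0, 3=1/6, 4=1/6)
  d_1[1] = 2/3*1/16 + 0*1/16 + 1/6*3/8 + 1/6*7/16 = 17/96
  d_1[2] = 2/3*1/16 + 0*1/16 + 1/6*5/16 + 1/6*3/16 = 1/8
  d_1[3] = 2/3*7/16 + 0*3/8 + 1/6*1/16 + 1/6*5/16 = 17/48
  d_1[4] = 2/3*7/16 + 0*1/2 + 1/6*1/4 + 1/6*1/16 = 11/32
d_1 = (1=17/96, 2=1/8, 3=17/48, 4=11/32)
  d_2[1] = 17/96*1/16 + 1/8*1/16 + 17/48*3/8 + 11/32*7/16 = 29/96
  d_2[2] = 17/96*1/16 + 1/8*1/16 + 17/48*5/16 + 11/32*3/16 = 149/768
  d_2[3] = 17/96*7/16 + 1/8*3/8 + 17/48*1/16 + 11/32*5/16 = 65/256
  d_2[4] = 17/96*7/16 + 1/8*1/2 + 17/48*1/4 + 11/32*1/16 = 1/4
d_2 = (1=29/96, 2=149/768, 3=65/256, 4=1/4)
  d_3[1] = 29/96*1/16 + 149/768*1/16 + 65/256*3/8 + 1/4*7/16 = 965/4096
  d_3[2] = 29/96*1/16 + 149/768*1/16 + 65/256*5/16 + 1/4*3/16 = 161/1024
  d_3[3] = 29/96*7/16 + 149/768*3/8 + 65/256*1/16 + 1/4*5/16 = 3673/12288
  d_3[4] = 29/96*7/16 + 149/768*1/2 + 65/256*1/4 + 1/4*1/16 = 947/3072
d_3 = (1=965/4096, 2=161/1024, 3=3673/12288, 4=947/3072)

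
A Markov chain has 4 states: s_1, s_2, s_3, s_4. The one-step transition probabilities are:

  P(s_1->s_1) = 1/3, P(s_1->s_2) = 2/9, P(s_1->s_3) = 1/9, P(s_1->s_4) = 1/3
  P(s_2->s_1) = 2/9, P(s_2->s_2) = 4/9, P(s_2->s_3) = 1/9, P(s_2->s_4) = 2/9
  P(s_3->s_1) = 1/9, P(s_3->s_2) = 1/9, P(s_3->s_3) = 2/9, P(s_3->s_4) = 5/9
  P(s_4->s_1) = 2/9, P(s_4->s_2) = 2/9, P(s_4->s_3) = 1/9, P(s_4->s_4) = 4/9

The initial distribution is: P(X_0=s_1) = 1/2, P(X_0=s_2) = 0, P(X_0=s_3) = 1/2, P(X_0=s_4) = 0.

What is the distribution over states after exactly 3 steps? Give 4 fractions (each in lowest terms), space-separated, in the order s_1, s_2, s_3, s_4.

Propagating the distribution step by step (d_{t+1} = d_t * P):
d_0 = (s_1=1/2, s_2=0, s_3=1/2, s_4=0)
  d_1[s_1] = 1/2*1/3 + 0*2/9 + 1/2*1/9 + 0*2/9 = 2/9
  d_1[s_2] = 1/2*2/9 + 0*4/9 + 1/2*1/9 + 0*2/9 = 1/6
  d_1[s_3] = 1/2*1/9 + 0*1/9 + 1/2*2/9 + 0*1/9 = 1/6
  d_1[s_4] = 1/2*1/3 + 0*2/9 + 1/2*5/9 + 0*4/9 = 4/9
d_1 = (s_1=2/9, s_2=1/6, s_3=1/6, s_4=4/9)
  d_2[s_1] = 2/9*1/3 + 1/6*2/9 + 1/6*1/9 + 4/9*2/9 = 37/162
  d_2[s_2] = 2/9*2/9 + 1/6*4/9 + 1/6*1/9 + 4/9*2/9 = 13/54
  d_2[s_3] = 2/9*1/9 + 1/6*1/9 + 1/6*2/9 + 4/9*1/9 = 7/54
  d_2[s_4] = 2/9*1/3 + 1/6*2/9 + 1/6*5/9 + 4/9*4/9 = 65/162
d_2 = (s_1=37/162, s_2=13/54, s_3=7/54, s_4=65/162)
  d_3[s_1] = 37/162*1/3 + 13/54*2/9 + 7/54*1/9 + 65/162*2/9 = 170/729
  d_3[s_2] = 37/162*2/9 + 13/54*4/9 + 7/54*1/9 + 65/162*2/9 = 127/486
  d_3[s_3] = 37/162*1/9 + 13/54*1/9 + 7/54*2/9 + 65/162*1/9 = 61/486
  d_3[s_4] = 37/162*1/3 + 13/54*2/9 + 7/54*5/9 + 65/162*4/9 = 277/729
d_3 = (s_1=170/729, s_2=127/486, s_3=61/486, s_4=277/729)

Answer: 170/729 127/486 61/486 277/729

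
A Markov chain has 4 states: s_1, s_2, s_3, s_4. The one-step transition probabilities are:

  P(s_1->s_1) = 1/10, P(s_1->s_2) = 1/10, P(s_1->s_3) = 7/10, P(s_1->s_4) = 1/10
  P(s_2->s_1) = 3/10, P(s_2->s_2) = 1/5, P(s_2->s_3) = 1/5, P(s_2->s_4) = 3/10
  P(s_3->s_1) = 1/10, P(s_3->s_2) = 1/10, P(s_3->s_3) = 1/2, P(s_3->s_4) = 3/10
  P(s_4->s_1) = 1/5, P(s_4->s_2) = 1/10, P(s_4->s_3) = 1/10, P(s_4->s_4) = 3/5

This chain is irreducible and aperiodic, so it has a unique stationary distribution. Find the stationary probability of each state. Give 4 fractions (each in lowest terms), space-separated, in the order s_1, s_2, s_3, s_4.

The stationary distribution satisfies pi = pi * P, i.e.:
  pi_s_1 = 1/10*pi_s_1 + 3/10*pi_s_2 + 1/10*pi_s_3 + 1/5*pi_s_4
  pi_s_2 = 1/10*pi_s_1 + 1/5*pi_s_2 + 1/10*pi_s_3 + 1/10*pi_s_4
  pi_s_3 = 7/10*pi_s_1 + 1/5*pi_s_2 + 1/2*pi_s_3 + 1/10*pi_s_4
  pi_s_4 = 1/10*pi_s_1 + 3/10*pi_s_2 + 3/10*pi_s_3 + 3/5*pi_s_4
with normalization: pi_s_1 + pi_s_2 + pi_s_3 + pi_s_4 = 1.

Using the first 3 balance equations plus normalization, the linear system A*pi = b is:
  [-9/10, 3/10, 1/10, 1/5] . pi = 0
  [1/10, -4/5, 1/10, 1/10] . pi = 0
  [7/10, 1/5, -1/2, 1/10] . pi = 0
  [1, 1, 1, 1] . pi = 1

Solving yields:
  pi_s_1 = 13/81
  pi_s_2 = 1/9
  pi_s_3 = 28/81
  pi_s_4 = 31/81

Verification (pi * P):
  13/81*1/10 + 1/9*3/10 + 28/81*1/10 + 31/81*1/5 = 13/81 = pi_s_1  (ok)
  13/81*1/10 + 1/9*1/5 + 28/81*1/10 + 31/81*1/10 = 1/9 = pi_s_2  (ok)
  13/81*7/10 + 1/9*1/5 + 28/81*1/2 + 31/81*1/10 = 28/81 = pi_s_3  (ok)
  13/81*1/10 + 1/9*3/10 + 28/81*3/10 + 31/81*3/5 = 31/81 = pi_s_4  (ok)

Answer: 13/81 1/9 28/81 31/81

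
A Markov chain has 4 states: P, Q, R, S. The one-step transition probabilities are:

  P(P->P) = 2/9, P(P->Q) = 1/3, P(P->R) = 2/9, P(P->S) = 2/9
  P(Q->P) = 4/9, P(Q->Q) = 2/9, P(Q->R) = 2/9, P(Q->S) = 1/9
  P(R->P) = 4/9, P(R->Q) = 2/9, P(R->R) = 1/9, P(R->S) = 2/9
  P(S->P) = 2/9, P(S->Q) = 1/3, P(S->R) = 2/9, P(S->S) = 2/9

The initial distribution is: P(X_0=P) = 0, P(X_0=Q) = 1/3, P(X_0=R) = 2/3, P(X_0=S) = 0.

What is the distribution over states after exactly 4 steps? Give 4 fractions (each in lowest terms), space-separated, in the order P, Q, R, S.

Propagating the distribution step by step (d_{t+1} = d_t * P):
d_0 = (P=0, Q=1/3, R=2/3, S=0)
  d_1[P] = 0*2/9 + 1/3*4/9 + 2/3*4/9 + 0*2/9 = 4/9
  d_1[Q] = 0*1/3 + 1/3*2/9 + 2/3*2/9 + 0*1/3 = 2/9
  d_1[R] = 0*2/9 + 1/3*2/9 + 2/3*1/9 + 0*2/9 = 4/27
  d_1[S] = 0*2/9 + 1/3*1/9 + 2/3*2/9 + 0*2/9 = 5/27
d_1 = (P=4/9, Q=2/9, R=4/27, S=5/27)
  d_2[P] = 4/9*2/9 + 2/9*4/9 + 4/27*4/9 + 5/27*2/9 = 74/243
  d_2[Q] = 4/9*1/3 + 2/9*2/9 + 4/27*2/9 + 5/27*1/3 = 71/243
  d_2[R] = 4/9*2/9 + 2/9*2/9 + 4/27*1/9 + 5/27*2/9 = 50/243
  d_2[S] = 4/9*2/9 + 2/9*1/9 + 4/27*2/9 + 5/27*2/9 = 16/81
d_2 = (P=74/243, Q=71/243, R=50/243, S=16/81)
  d_3[P] = 74/243*2/9 + 71/243*4/9 + 50/243*4/9 + 16/81*2/9 = 728/2187
  d_3[Q] = 74/243*1/3 + 71/243*2/9 + 50/243*2/9 + 16/81*1/3 = 608/2187
  d_3[R] = 74/243*2/9 + 71/243*2/9 + 50/243*1/9 + 16/81*2/9 = 436/2187
  d_3[S] = 74/243*2/9 + 71/243*1/9 + 50/243*2/9 + 16/81*2/9 = 415/2187
d_3 = (P=728/2187, Q=608/2187, R=436/2187, S=415/2187)
  d_4[P] = 728/2187*2/9 + 608/2187*4/9 + 436/2187*4/9 + 415/2187*2/9 = 718/2187
  d_4[Q] = 728/2187*1/3 + 608/2187*2/9 + 436/2187*2/9 + 415/2187*1/3 = 613/2187
  d_4[R] = 728/2187*2/9 + 608/2187*2/9 + 436/2187*1/9 + 415/2187*2/9 = 3938/19683
  d_4[S] = 728/2187*2/9 + 608/2187*1/9 + 436/2187*2/9 + 415/2187*2/9 = 3766/19683
d_4 = (P=718/2187, Q=613/2187, R=3938/19683, S=3766/19683)

Answer: 718/2187 613/2187 3938/19683 3766/19683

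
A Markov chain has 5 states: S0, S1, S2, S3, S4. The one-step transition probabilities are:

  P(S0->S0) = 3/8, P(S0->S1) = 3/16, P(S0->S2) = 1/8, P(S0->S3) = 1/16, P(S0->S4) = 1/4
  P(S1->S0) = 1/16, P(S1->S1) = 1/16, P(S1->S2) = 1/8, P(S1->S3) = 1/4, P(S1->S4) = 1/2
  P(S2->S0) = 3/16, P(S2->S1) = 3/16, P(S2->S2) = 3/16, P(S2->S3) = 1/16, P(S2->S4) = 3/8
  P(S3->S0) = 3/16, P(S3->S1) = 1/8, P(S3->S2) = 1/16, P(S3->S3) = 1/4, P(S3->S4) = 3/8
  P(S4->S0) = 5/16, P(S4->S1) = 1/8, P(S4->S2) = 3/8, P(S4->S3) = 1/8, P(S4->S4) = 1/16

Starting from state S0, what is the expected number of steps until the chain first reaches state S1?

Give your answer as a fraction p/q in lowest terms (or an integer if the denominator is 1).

Answer: 28584/4759

Derivation:
Let h_i = expected steps to first reach S1 from state i.
Boundary: h_S1 = 0.
First-step equations for the other states:
  h_S0 = 1 + 3/8*h_S0 + 3/16*h_S1 + 1/8*h_S2 + 1/16*h_S3 + 1/4*h_S4
  h_S2 = 1 + 3/16*h_S0 + 3/16*h_S1 + 3/16*h_S2 + 1/16*h_S3 + 3/8*h_S4
  h_S3 = 1 + 3/16*h_S0 + 1/8*h_S1 + 1/16*h_S2 + 1/4*h_S3 + 3/8*h_S4
  h_S4 = 1 + 5/16*h_S0 + 1/8*h_S1 + 3/8*h_S2 + 1/8*h_S3 + 1/16*h_S4

Substituting h_S1 = 0 and rearranging gives the linear system (I - Q) h = 1:
  [5/8, -1/8, -1/16, -1/4] . (h_S0, h_S2, h_S3, h_S4) = 1
  [-3/16, 13/16, -1/16, -3/8] . (h_S0, h_S2, h_S3, h_S4) = 1
  [-3/16, -1/16, 3/4, -3/8] . (h_S0, h_S2, h_S3, h_S4) = 1
  [-5/16, -3/8, -1/8, 15/16] . (h_S0, h_S2, h_S3, h_S4) = 1

Solving yields:
  h_S0 = 28584/4759
  h_S2 = 28808/4759
  h_S3 = 31024/4759
  h_S4 = 30264/4759

Starting state is S0, so the expected hitting time is h_S0 = 28584/4759.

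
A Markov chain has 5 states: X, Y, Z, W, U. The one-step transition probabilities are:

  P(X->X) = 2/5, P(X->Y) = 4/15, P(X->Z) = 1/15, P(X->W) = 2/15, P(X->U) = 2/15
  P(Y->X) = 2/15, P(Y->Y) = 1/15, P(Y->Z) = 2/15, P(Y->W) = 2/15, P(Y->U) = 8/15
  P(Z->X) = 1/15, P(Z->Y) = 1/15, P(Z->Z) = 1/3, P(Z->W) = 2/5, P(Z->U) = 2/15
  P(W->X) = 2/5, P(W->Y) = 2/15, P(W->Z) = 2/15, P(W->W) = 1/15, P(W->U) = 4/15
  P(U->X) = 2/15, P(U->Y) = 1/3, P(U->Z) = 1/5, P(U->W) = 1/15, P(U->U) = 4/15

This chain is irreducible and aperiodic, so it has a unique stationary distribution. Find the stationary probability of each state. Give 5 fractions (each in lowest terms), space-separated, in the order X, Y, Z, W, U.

Answer: 748/3381 1297/6762 192/1127 1021/6762 898/3381

Derivation:
The stationary distribution satisfies pi = pi * P, i.e.:
  pi_X = 2/5*pi_X + 2/15*pi_Y + 1/15*pi_Z + 2/5*pi_W + 2/15*pi_U
  pi_Y = 4/15*pi_X + 1/15*pi_Y + 1/15*pi_Z + 2/15*pi_W + 1/3*pi_U
  pi_Z = 1/15*pi_X + 2/15*pi_Y + 1/3*pi_Z + 2/15*pi_W + 1/5*pi_U
  pi_W = 2/15*pi_X + 2/15*pi_Y + 2/5*pi_Z + 1/15*pi_W + 1/15*pi_U
  pi_U = 2/15*pi_X + 8/15*pi_Y + 2/15*pi_Z + 4/15*pi_W + 4/15*pi_U
with normalization: pi_X + pi_Y + pi_Z + pi_W + pi_U = 1.

Using the first 4 balance equations plus normalization, the linear system A*pi = b is:
  [-3/5, 2/15, 1/15, 2/5, 2/15] . pi = 0
  [4/15, -14/15, 1/15, 2/15, 1/3] . pi = 0
  [1/15, 2/15, -2/3, 2/15, 1/5] . pi = 0
  [2/15, 2/15, 2/5, -14/15, 1/15] . pi = 0
  [1, 1, 1, 1, 1] . pi = 1

Solving yields:
  pi_X = 748/3381
  pi_Y = 1297/6762
  pi_Z = 192/1127
  pi_W = 1021/6762
  pi_U = 898/3381

Verification (pi * P):
  748/3381*2/5 + 1297/6762*2/15 + 192/1127*1/15 + 1021/6762*2/5 + 898/3381*2/15 = 748/3381 = pi_X  (ok)
  748/3381*4/15 + 1297/6762*1/15 + 192/1127*1/15 + 1021/6762*2/15 + 898/3381*1/3 = 1297/6762 = pi_Y  (ok)
  748/3381*1/15 + 1297/6762*2/15 + 192/1127*1/3 + 1021/6762*2/15 + 898/3381*1/5 = 192/1127 = pi_Z  (ok)
  748/3381*2/15 + 1297/6762*2/15 + 192/1127*2/5 + 1021/6762*1/15 + 898/3381*1/15 = 1021/6762 = pi_W  (ok)
  748/3381*2/15 + 1297/6762*8/15 + 192/1127*2/15 + 1021/6762*4/15 + 898/3381*4/15 = 898/3381 = pi_U  (ok)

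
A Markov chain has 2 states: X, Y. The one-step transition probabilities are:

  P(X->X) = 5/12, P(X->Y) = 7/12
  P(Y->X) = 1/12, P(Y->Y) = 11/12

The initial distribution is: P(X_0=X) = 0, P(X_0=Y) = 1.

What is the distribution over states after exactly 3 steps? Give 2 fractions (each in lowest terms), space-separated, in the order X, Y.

Answer: 13/108 95/108

Derivation:
Propagating the distribution step by step (d_{t+1} = d_t * P):
d_0 = (X=0, Y=1)
  d_1[X] = 0*5/12 + 1*1/12 = 1/12
  d_1[Y] = 0*7/12 + 1*11/12 = 11/12
d_1 = (X=1/12, Y=11/12)
  d_2[X] = 1/12*5/12 + 11/12*1/12 = 1/9
  d_2[Y] = 1/12*7/12 + 11/12*11/12 = 8/9
d_2 = (X=1/9, Y=8/9)
  d_3[X] = 1/9*5/12 + 8/9*1/12 = 13/108
  d_3[Y] = 1/9*7/12 + 8/9*11/12 = 95/108
d_3 = (X=13/108, Y=95/108)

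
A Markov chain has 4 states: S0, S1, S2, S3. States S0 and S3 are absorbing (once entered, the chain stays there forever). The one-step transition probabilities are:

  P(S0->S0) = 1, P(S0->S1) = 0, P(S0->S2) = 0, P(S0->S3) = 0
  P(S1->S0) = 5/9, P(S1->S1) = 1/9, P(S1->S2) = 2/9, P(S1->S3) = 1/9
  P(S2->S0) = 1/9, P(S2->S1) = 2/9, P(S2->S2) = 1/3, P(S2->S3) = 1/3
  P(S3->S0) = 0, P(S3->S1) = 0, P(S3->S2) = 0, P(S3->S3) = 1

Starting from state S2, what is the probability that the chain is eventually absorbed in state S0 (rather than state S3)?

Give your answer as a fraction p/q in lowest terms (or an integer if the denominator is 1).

Let a_i = P(absorbed in S0 | start in state i).
Boundary conditions: a_S0 = 1, a_S3 = 0.
For each transient state i, a_i = sum_j P(i->j) * a_j:
  a_S1 = 5/9*a_S0 + 1/9*a_S1 + 2/9*a_S2 + 1/9*a_S3
  a_S2 = 1/9*a_S0 + 2/9*a_S1 + 1/3*a_S2 + 1/3*a_S3

Substituting a_S0 = 1 and a_S3 = 0, rearrange to (I - Q) a = r where r[i] = P(i -> S0):
  [8/9, -2/9] . (a_S1, a_S2) = 5/9
  [-2/9, 2/3] . (a_S1, a_S2) = 1/9

Solving yields:
  a_S1 = 8/11
  a_S2 = 9/22

Starting state is S2, so the absorption probability is a_S2 = 9/22.

Answer: 9/22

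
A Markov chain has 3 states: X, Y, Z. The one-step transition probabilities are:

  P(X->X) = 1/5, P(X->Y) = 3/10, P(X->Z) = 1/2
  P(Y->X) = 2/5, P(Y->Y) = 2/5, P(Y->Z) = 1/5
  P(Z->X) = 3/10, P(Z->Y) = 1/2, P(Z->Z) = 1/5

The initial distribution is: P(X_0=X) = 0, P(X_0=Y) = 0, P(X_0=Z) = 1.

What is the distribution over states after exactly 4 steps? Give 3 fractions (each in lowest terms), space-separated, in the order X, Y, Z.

Answer: 309/1000 3989/10000 2921/10000

Derivation:
Propagating the distribution step by step (d_{t+1} = d_t * P):
d_0 = (X=0, Y=0, Z=1)
  d_1[X] = 0*1/5 + 0*2/5 + 1*3/10 = 3/10
  d_1[Y] = 0*3/10 + 0*2/5 + 1*1/2 = 1/2
  d_1[Z] = 0*1/2 + 0*1/5 + 1*1/5 = 1/5
d_1 = (X=3/10, Y=1/2, Z=1/5)
  d_2[X] = 3/10*1/5 + 1/2*2/5 + 1/5*3/10 = 8/25
  d_2[Y] = 3/10*3/10 + 1/2*2/5 + 1/5*1/2 = 39/100
  d_2[Z] = 3/10*1/2 + 1/2*1/5 + 1/5*1/5 = 29/100
d_2 = (X=8/25, Y=39/100, Z=29/100)
  d_3[X] = 8/25*1/5 + 39/100*2/5 + 29/100*3/10 = 307/1000
  d_3[Y] = 8/25*3/10 + 39/100*2/5 + 29/100*1/2 = 397/1000
  d_3[Z] = 8/25*1/2 + 39/100*1/5 + 29/100*1/5 = 37/125
d_3 = (X=307/1000, Y=397/1000, Z=37/125)
  d_4[X] = 307/1000*1/5 + 397/1000*2/5 + 37/125*3/10 = 309/1000
  d_4[Y] = 307/1000*3/10 + 397/1000*2/5 + 37/125*1/2 = 3989/10000
  d_4[Z] = 307/1000*1/2 + 397/1000*1/5 + 37/125*1/5 = 2921/10000
d_4 = (X=309/1000, Y=3989/10000, Z=2921/10000)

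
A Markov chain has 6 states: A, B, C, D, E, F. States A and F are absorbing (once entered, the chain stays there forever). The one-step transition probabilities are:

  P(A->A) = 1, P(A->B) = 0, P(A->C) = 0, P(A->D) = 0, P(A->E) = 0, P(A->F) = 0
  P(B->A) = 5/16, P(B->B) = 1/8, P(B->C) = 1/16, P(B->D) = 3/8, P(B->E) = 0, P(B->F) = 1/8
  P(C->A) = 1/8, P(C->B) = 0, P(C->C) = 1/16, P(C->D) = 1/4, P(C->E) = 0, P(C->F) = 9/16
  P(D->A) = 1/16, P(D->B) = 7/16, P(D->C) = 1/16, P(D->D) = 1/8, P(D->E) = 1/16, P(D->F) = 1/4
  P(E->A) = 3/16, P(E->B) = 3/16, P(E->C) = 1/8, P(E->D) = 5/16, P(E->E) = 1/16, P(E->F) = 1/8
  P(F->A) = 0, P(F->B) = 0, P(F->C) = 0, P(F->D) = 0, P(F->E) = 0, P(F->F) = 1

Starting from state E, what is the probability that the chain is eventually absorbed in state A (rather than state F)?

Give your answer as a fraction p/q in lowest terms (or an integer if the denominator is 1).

Let a_i = P(absorbed in A | start in state i).
Boundary conditions: a_A = 1, a_F = 0.
For each transient state i, a_i = sum_j P(i->j) * a_j:
  a_B = 5/16*a_A + 1/8*a_B + 1/16*a_C + 3/8*a_D + 0*a_E + 1/8*a_F
  a_C = 1/8*a_A + 0*a_B + 1/16*a_C + 1/4*a_D + 0*a_E + 9/16*a_F
  a_D = 1/16*a_A + 7/16*a_B + 1/16*a_C + 1/8*a_D + 1/16*a_E + 1/4*a_F
  a_E = 3/16*a_A + 3/16*a_B + 1/8*a_C + 5/16*a_D + 1/16*a_E + 1/8*a_F

Substituting a_A = 1 and a_F = 0, rearrange to (I - Q) a = r where r[i] = P(i -> A):
  [7/8, -1/16, -3/8, 0] . (a_B, a_C, a_D, a_E) = 5/16
  [0, 15/16, -1/4, 0] . (a_B, a_C, a_D, a_E) = 1/8
  [-7/16, -1/16, 7/8, -1/16] . (a_B, a_C, a_D, a_E) = 1/16
  [-3/16, -1/8, -5/16, 15/16] . (a_B, a_C, a_D, a_E) = 3/16

Solving yields:
  a_B = 17341/31946
  a_C = 3806/15973
  a_D = 6286/15973
  a_E = 15063/31946

Starting state is E, so the absorption probability is a_E = 15063/31946.

Answer: 15063/31946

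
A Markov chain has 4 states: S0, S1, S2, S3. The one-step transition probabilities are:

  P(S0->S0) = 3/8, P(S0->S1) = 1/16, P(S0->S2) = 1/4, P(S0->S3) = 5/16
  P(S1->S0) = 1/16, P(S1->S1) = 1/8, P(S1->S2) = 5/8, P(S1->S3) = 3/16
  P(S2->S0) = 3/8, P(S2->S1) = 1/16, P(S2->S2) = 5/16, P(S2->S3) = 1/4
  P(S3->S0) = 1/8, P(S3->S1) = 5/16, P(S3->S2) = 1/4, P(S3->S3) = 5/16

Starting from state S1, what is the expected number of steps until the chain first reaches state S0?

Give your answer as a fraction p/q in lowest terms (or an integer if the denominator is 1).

Answer: 4800/983

Derivation:
Let h_i = expected steps to first reach S0 from state i.
Boundary: h_S0 = 0.
First-step equations for the other states:
  h_S1 = 1 + 1/16*h_S0 + 1/8*h_S1 + 5/8*h_S2 + 3/16*h_S3
  h_S2 = 1 + 3/8*h_S0 + 1/16*h_S1 + 5/16*h_S2 + 1/4*h_S3
  h_S3 = 1 + 1/8*h_S0 + 5/16*h_S1 + 1/4*h_S2 + 5/16*h_S3

Substituting h_S0 = 0 and rearranging gives the linear system (I - Q) h = 1:
  [7/8, -5/8, -3/16] . (h_S1, h_S2, h_S3) = 1
  [-1/16, 11/16, -1/4] . (h_S1, h_S2, h_S3) = 1
  [-5/16, -1/4, 11/16] . (h_S1, h_S2, h_S3) = 1

Solving yields:
  h_S1 = 4800/983
  h_S2 = 3664/983
  h_S3 = 4944/983

Starting state is S1, so the expected hitting time is h_S1 = 4800/983.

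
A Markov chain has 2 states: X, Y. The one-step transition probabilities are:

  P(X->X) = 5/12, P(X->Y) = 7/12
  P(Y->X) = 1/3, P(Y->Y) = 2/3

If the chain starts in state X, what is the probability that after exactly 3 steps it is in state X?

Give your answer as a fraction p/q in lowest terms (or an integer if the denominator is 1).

Computing P^3 by repeated multiplication:
P^1 =
  X: [5/12, 7/12]
  Y: [1/3, 2/3]
P^2 =
  X: [53/144, 91/144]
  Y: [13/36, 23/36]
P^3 =
  X: [629/1728, 1099/1728]
  Y: [157/432, 275/432]

(P^3)[X -> X] = 629/1728

Answer: 629/1728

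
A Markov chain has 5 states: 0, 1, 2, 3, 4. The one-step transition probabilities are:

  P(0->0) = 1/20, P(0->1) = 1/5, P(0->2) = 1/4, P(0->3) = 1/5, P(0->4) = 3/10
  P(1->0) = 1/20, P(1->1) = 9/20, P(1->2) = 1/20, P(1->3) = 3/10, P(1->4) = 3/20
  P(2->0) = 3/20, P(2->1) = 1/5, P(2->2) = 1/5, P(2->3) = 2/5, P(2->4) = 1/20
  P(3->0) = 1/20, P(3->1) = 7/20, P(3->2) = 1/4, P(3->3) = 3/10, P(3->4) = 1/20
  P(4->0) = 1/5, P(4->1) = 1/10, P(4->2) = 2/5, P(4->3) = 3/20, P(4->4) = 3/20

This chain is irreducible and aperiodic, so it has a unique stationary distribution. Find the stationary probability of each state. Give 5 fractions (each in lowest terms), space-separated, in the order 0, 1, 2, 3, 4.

The stationary distribution satisfies pi = pi * P, i.e.:
  pi_0 = 1/20*pi_0 + 1/20*pi_1 + 3/20*pi_2 + 1/20*pi_3 + 1/5*pi_4
  pi_1 = 1/5*pi_0 + 9/20*pi_1 + 1/5*pi_2 + 7/20*pi_3 + 1/10*pi_4
  pi_2 = 1/4*pi_0 + 1/20*pi_1 + 1/5*pi_2 + 1/4*pi_3 + 2/5*pi_4
  pi_3 = 1/5*pi_0 + 3/10*pi_1 + 2/5*pi_2 + 3/10*pi_3 + 3/20*pi_4
  pi_4 = 3/10*pi_0 + 3/20*pi_1 + 1/20*pi_2 + 1/20*pi_3 + 3/20*pi_4
with normalization: pi_0 + pi_1 + pi_2 + pi_3 + pi_4 = 1.

Using the first 4 balance equations plus normalization, the linear system A*pi = b is:
  [-19/20, 1/20, 3/20, 1/20, 1/5] . pi = 0
  [1/5, -11/20, 1/5, 7/20, 1/10] . pi = 0
  [1/4, 1/20, -4/5, 1/4, 2/5] . pi = 0
  [1/5, 3/10, 2/5, -7/10, 3/20] . pi = 0
  [1, 1, 1, 1, 1] . pi = 1

Solving yields:
  pi_0 = 5635/65036
  pi_1 = 40349/130072
  pi_2 = 6351/32518
  pi_3 = 38209/130072
  pi_4 = 1855/16259

Verification (pi * P):
  5635/65036*1/20 + 40349/130072*1/20 + 6351/32518*3/20 + 38209/130072*1/20 + 1855/16259*1/5 = 5635/65036 = pi_0  (ok)
  5635/65036*1/5 + 40349/130072*9/20 + 6351/32518*1/5 + 38209/130072*7/20 + 1855/16259*1/10 = 40349/130072 = pi_1  (ok)
  5635/65036*1/4 + 40349/130072*1/20 + 6351/32518*1/5 + 38209/130072*1/4 + 1855/16259*2/5 = 6351/32518 = pi_2  (ok)
  5635/65036*1/5 + 40349/130072*3/10 + 6351/32518*2/5 + 38209/130072*3/10 + 1855/16259*3/20 = 38209/130072 = pi_3  (ok)
  5635/65036*3/10 + 40349/130072*3/20 + 6351/32518*1/20 + 38209/130072*1/20 + 1855/16259*3/20 = 1855/16259 = pi_4  (ok)

Answer: 5635/65036 40349/130072 6351/32518 38209/130072 1855/16259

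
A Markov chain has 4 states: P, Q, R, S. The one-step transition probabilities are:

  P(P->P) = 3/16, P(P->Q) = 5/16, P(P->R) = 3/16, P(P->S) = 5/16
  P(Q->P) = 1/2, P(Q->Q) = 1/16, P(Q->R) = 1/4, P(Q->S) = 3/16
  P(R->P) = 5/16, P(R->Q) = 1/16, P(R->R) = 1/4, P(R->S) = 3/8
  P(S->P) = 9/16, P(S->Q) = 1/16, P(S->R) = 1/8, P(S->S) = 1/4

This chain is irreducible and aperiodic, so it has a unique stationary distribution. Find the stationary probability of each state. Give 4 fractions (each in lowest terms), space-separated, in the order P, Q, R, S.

Answer: 933/2540 98/635 971/5080 1459/5080

Derivation:
The stationary distribution satisfies pi = pi * P, i.e.:
  pi_P = 3/16*pi_P + 1/2*pi_Q + 5/16*pi_R + 9/16*pi_S
  pi_Q = 5/16*pi_P + 1/16*pi_Q + 1/16*pi_R + 1/16*pi_S
  pi_R = 3/16*pi_P + 1/4*pi_Q + 1/4*pi_R + 1/8*pi_S
  pi_S = 5/16*pi_P + 3/16*pi_Q + 3/8*pi_R + 1/4*pi_S
with normalization: pi_P + pi_Q + pi_R + pi_S = 1.

Using the first 3 balance equations plus normalization, the linear system A*pi = b is:
  [-13/16, 1/2, 5/16, 9/16] . pi = 0
  [5/16, -15/16, 1/16, 1/16] . pi = 0
  [3/16, 1/4, -3/4, 1/8] . pi = 0
  [1, 1, 1, 1] . pi = 1

Solving yields:
  pi_P = 933/2540
  pi_Q = 98/635
  pi_R = 971/5080
  pi_S = 1459/5080

Verification (pi * P):
  933/2540*3/16 + 98/635*1/2 + 971/5080*5/16 + 1459/5080*9/16 = 933/2540 = pi_P  (ok)
  933/2540*5/16 + 98/635*1/16 + 971/5080*1/16 + 1459/5080*1/16 = 98/635 = pi_Q  (ok)
  933/2540*3/16 + 98/635*1/4 + 971/5080*1/4 + 1459/5080*1/8 = 971/5080 = pi_R  (ok)
  933/2540*5/16 + 98/635*3/16 + 971/5080*3/8 + 1459/5080*1/4 = 1459/5080 = pi_S  (ok)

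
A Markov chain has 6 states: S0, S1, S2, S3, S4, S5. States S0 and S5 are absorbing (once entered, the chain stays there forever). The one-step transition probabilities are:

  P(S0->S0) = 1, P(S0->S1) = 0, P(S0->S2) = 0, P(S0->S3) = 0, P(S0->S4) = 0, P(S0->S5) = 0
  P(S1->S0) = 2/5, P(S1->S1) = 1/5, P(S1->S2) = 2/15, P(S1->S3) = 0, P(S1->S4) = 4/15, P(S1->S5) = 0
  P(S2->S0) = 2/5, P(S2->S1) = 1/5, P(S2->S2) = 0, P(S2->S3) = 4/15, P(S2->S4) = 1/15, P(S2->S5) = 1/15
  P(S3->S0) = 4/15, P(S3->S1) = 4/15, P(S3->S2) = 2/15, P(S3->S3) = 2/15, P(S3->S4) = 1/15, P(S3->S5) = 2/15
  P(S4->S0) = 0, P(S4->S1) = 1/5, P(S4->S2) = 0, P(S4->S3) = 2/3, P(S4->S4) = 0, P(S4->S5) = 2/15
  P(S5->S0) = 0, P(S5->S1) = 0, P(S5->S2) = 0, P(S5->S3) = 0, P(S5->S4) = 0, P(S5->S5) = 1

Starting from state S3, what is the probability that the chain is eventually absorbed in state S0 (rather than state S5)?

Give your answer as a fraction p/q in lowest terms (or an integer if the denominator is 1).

Answer: 9357/12482

Derivation:
Let a_i = P(absorbed in S0 | start in state i).
Boundary conditions: a_S0 = 1, a_S5 = 0.
For each transient state i, a_i = sum_j P(i->j) * a_j:
  a_S1 = 2/5*a_S0 + 1/5*a_S1 + 2/15*a_S2 + 0*a_S3 + 4/15*a_S4 + 0*a_S5
  a_S2 = 2/5*a_S0 + 1/5*a_S1 + 0*a_S2 + 4/15*a_S3 + 1/15*a_S4 + 1/15*a_S5
  a_S3 = 4/15*a_S0 + 4/15*a_S1 + 2/15*a_S2 + 2/15*a_S3 + 1/15*a_S4 + 2/15*a_S5
  a_S4 = 0*a_S0 + 1/5*a_S1 + 0*a_S2 + 2/3*a_S3 + 0*a_S4 + 2/15*a_S5

Substituting a_S0 = 1 and a_S5 = 0, rearrange to (I - Q) a = r where r[i] = P(i -> S0):
  [4/5, -2/15, 0, -4/15] . (a_S1, a_S2, a_S3, a_S4) = 2/5
  [-1/5, 1, -4/15, -1/15] . (a_S1, a_S2, a_S3, a_S4) = 2/5
  [-4/15, -2/15, 13/15, -1/15] . (a_S1, a_S2, a_S3, a_S4) = 4/15
  [-1/5, 0, -2/3, 1] . (a_S1, a_S2, a_S3, a_S4) = 0

Solving yields:
  a_S1 = 10735/12482
  a_S2 = 5097/6241
  a_S3 = 9357/12482
  a_S4 = 8385/12482

Starting state is S3, so the absorption probability is a_S3 = 9357/12482.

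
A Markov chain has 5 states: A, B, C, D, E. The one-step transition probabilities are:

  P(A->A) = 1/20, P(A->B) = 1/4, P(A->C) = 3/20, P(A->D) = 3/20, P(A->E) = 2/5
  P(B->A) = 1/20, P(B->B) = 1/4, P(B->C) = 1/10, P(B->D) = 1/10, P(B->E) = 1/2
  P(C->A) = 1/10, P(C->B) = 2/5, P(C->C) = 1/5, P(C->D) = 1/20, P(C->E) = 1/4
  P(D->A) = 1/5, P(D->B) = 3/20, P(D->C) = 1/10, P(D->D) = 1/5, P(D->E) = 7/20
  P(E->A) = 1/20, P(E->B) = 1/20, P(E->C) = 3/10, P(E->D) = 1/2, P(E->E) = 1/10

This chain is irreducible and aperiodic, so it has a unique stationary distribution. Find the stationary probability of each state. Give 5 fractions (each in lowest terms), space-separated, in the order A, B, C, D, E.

Answer: 309/3269 1093/5604 593/3269 2318/9807 3827/13076

Derivation:
The stationary distribution satisfies pi = pi * P, i.e.:
  pi_A = 1/20*pi_A + 1/20*pi_B + 1/10*pi_C + 1/5*pi_D + 1/20*pi_E
  pi_B = 1/4*pi_A + 1/4*pi_B + 2/5*pi_C + 3/20*pi_D + 1/20*pi_E
  pi_C = 3/20*pi_A + 1/10*pi_B + 1/5*pi_C + 1/10*pi_D + 3/10*pi_E
  pi_D = 3/20*pi_A + 1/10*pi_B + 1/20*pi_C + 1/5*pi_D + 1/2*pi_E
  pi_E = 2/5*pi_A + 1/2*pi_B + 1/4*pi_C + 7/20*pi_D + 1/10*pi_E
with normalization: pi_A + pi_B + pi_C + pi_D + pi_E = 1.

Using the first 4 balance equations plus normalization, the linear system A*pi = b is:
  [-19/20, 1/20, 1/10, 1/5, 1/20] . pi = 0
  [1/4, -3/4, 2/5, 3/20, 1/20] . pi = 0
  [3/20, 1/10, -4/5, 1/10, 3/10] . pi = 0
  [3/20, 1/10, 1/20, -4/5, 1/2] . pi = 0
  [1, 1, 1, 1, 1] . pi = 1

Solving yields:
  pi_A = 309/3269
  pi_B = 1093/5604
  pi_C = 593/3269
  pi_D = 2318/9807
  pi_E = 3827/13076

Verification (pi * P):
  309/3269*1/20 + 1093/5604*1/20 + 593/3269*1/10 + 2318/9807*1/5 + 3827/13076*1/20 = 309/3269 = pi_A  (ok)
  309/3269*1/4 + 1093/5604*1/4 + 593/3269*2/5 + 2318/9807*3/20 + 3827/13076*1/20 = 1093/5604 = pi_B  (ok)
  309/3269*3/20 + 1093/5604*1/10 + 593/3269*1/5 + 2318/9807*1/10 + 3827/13076*3/10 = 593/3269 = pi_C  (ok)
  309/3269*3/20 + 1093/5604*1/10 + 593/3269*1/20 + 2318/9807*1/5 + 3827/13076*1/2 = 2318/9807 = pi_D  (ok)
  309/3269*2/5 + 1093/5604*1/2 + 593/3269*1/4 + 2318/9807*7/20 + 3827/13076*1/10 = 3827/13076 = pi_E  (ok)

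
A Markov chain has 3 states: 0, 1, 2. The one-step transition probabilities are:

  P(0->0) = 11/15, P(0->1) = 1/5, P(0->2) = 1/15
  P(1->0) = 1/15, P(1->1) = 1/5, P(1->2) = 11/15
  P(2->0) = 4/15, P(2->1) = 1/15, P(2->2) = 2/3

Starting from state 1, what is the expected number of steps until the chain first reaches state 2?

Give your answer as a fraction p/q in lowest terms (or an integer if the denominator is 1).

Answer: 5/3

Derivation:
Let h_i = expected steps to first reach 2 from state i.
Boundary: h_2 = 0.
First-step equations for the other states:
  h_0 = 1 + 11/15*h_0 + 1/5*h_1 + 1/15*h_2
  h_1 = 1 + 1/15*h_0 + 1/5*h_1 + 11/15*h_2

Substituting h_2 = 0 and rearranging gives the linear system (I - Q) h = 1:
  [4/15, -1/5] . (h_0, h_1) = 1
  [-1/15, 4/5] . (h_0, h_1) = 1

Solving yields:
  h_0 = 5
  h_1 = 5/3

Starting state is 1, so the expected hitting time is h_1 = 5/3.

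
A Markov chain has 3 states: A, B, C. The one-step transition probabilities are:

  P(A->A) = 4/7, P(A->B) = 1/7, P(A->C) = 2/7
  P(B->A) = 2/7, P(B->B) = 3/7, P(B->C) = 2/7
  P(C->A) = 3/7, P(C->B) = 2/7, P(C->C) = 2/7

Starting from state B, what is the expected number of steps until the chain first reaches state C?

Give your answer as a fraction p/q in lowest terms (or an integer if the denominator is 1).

Answer: 7/2

Derivation:
Let h_i = expected steps to first reach C from state i.
Boundary: h_C = 0.
First-step equations for the other states:
  h_A = 1 + 4/7*h_A + 1/7*h_B + 2/7*h_C
  h_B = 1 + 2/7*h_A + 3/7*h_B + 2/7*h_C

Substituting h_C = 0 and rearranging gives the linear system (I - Q) h = 1:
  [3/7, -1/7] . (h_A, h_B) = 1
  [-2/7, 4/7] . (h_A, h_B) = 1

Solving yields:
  h_A = 7/2
  h_B = 7/2

Starting state is B, so the expected hitting time is h_B = 7/2.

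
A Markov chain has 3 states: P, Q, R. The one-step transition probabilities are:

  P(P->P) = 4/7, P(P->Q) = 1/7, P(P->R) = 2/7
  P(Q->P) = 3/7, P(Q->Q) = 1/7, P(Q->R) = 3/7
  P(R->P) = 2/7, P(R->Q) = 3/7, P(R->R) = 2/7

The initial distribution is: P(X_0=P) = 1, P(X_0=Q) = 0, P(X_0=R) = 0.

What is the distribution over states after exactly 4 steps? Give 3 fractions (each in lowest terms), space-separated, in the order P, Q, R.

Propagating the distribution step by step (d_{t+1} = d_t * P):
d_0 = (P=1, Q=0, R=0)
  d_1[P] = 1*4/7 + 0*3/7 + 0*2/7 = 4/7
  d_1[Q] = 1*1/7 + 0*1/7 + 0*3/7 = 1/7
  d_1[R] = 1*2/7 + 0*3/7 + 0*2/7 = 2/7
d_1 = (P=4/7, Q=1/7, R=2/7)
  d_2[P] = 4/7*4/7 + 1/7*3/7 + 2/7*2/7 = 23/49
  d_2[Q] = 4/7*1/7 + 1/7*1/7 + 2/7*3/7 = 11/49
  d_2[R] = 4/7*2/7 + 1/7*3/7 + 2/7*2/7 = 15/49
d_2 = (P=23/49, Q=11/49, R=15/49)
  d_3[P] = 23/49*4/7 + 11/49*3/7 + 15/49*2/7 = 155/343
  d_3[Q] = 23/49*1/7 + 11/49*1/7 + 15/49*3/7 = 79/343
  d_3[R] = 23/49*2/7 + 11/49*3/7 + 15/49*2/7 = 109/343
d_3 = (P=155/343, Q=79/343, R=109/343)
  d_4[P] = 155/343*4/7 + 79/343*3/7 + 109/343*2/7 = 1075/2401
  d_4[Q] = 155/343*1/7 + 79/343*1/7 + 109/343*3/7 = 561/2401
  d_4[R] = 155/343*2/7 + 79/343*3/7 + 109/343*2/7 = 765/2401
d_4 = (P=1075/2401, Q=561/2401, R=765/2401)

Answer: 1075/2401 561/2401 765/2401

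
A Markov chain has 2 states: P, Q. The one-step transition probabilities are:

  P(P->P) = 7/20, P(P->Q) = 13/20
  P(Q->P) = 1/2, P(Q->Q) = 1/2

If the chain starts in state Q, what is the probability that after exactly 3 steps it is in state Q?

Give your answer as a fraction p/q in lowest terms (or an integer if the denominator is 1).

Computing P^3 by repeated multiplication:
P^1 =
  P: [7/20, 13/20]
  Q: [1/2, 1/2]
P^2 =
  P: [179/400, 221/400]
  Q: [17/40, 23/40]
P^3 =
  P: [3463/8000, 4537/8000]
  Q: [349/800, 451/800]

(P^3)[Q -> Q] = 451/800

Answer: 451/800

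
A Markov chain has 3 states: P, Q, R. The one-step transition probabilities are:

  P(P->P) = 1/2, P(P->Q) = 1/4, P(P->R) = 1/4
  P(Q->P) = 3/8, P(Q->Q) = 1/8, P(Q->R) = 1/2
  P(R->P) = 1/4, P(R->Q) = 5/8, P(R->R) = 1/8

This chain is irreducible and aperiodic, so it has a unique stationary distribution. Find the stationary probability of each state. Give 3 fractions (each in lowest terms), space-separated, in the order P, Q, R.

The stationary distribution satisfies pi = pi * P, i.e.:
  pi_P = 1/2*pi_P + 3/8*pi_Q + 1/4*pi_R
  pi_Q = 1/4*pi_P + 1/8*pi_Q + 5/8*pi_R
  pi_R = 1/4*pi_P + 1/2*pi_Q + 1/8*pi_R
with normalization: pi_P + pi_Q + pi_R = 1.

Using the first 2 balance equations plus normalization, the linear system A*pi = b is:
  [-1/2, 3/8, 1/4] . pi = 0
  [1/4, -7/8, 5/8] . pi = 0
  [1, 1, 1] . pi = 1

Solving yields:
  pi_P = 29/75
  pi_Q = 8/25
  pi_R = 22/75

Verification (pi * P):
  29/75*1/2 + 8/25*3/8 + 22/75*1/4 = 29/75 = pi_P  (ok)
  29/75*1/4 + 8/25*1/8 + 22/75*5/8 = 8/25 = pi_Q  (ok)
  29/75*1/4 + 8/25*1/2 + 22/75*1/8 = 22/75 = pi_R  (ok)

Answer: 29/75 8/25 22/75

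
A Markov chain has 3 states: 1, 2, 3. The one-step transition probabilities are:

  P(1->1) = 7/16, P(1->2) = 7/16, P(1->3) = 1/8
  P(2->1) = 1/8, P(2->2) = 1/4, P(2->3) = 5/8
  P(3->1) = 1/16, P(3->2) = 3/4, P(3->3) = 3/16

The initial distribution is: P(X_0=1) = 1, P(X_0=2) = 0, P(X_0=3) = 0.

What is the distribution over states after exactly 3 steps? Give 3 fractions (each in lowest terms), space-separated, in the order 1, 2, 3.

Answer: 747/4096 1939/4096 705/2048

Derivation:
Propagating the distribution step by step (d_{t+1} = d_t * P):
d_0 = (1=1, 2=0, 3=0)
  d_1[1] = 1*7/16 + 0*1/8 + 0*1/16 = 7/16
  d_1[2] = 1*7/16 + 0*1/4 + 0*3/4 = 7/16
  d_1[3] = 1*1/8 + 0*5/8 + 0*3/16 = 1/8
d_1 = (1=7/16, 2=7/16, 3=1/8)
  d_2[1] = 7/16*7/16 + 7/16*1/8 + 1/8*1/16 = 65/256
  d_2[2] = 7/16*7/16 + 7/16*1/4 + 1/8*3/4 = 101/256
  d_2[3] = 7/16*1/8 + 7/16*5/8 + 1/8*3/16 = 45/128
d_2 = (1=65/256, 2=101/256, 3=45/128)
  d_3[1] = 65/256*7/16 + 101/256*1/8 + 45/128*1/16 = 747/4096
  d_3[2] = 65/256*7/16 + 101/256*1/4 + 45/128*3/4 = 1939/4096
  d_3[3] = 65/256*1/8 + 101/256*5/8 + 45/128*3/16 = 705/2048
d_3 = (1=747/4096, 2=1939/4096, 3=705/2048)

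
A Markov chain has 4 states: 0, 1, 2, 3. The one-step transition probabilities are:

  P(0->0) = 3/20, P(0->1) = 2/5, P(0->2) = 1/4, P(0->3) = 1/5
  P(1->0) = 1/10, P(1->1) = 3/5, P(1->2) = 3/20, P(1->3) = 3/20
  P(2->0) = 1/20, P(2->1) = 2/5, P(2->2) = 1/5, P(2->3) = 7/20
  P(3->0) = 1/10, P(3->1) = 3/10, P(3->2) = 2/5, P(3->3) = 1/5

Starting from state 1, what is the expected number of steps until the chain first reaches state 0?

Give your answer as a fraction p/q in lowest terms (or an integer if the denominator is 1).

Let h_i = expected steps to first reach 0 from state i.
Boundary: h_0 = 0.
First-step equations for the other states:
  h_1 = 1 + 1/10*h_0 + 3/5*h_1 + 3/20*h_2 + 3/20*h_3
  h_2 = 1 + 1/20*h_0 + 2/5*h_1 + 1/5*h_2 + 7/20*h_3
  h_3 = 1 + 1/10*h_0 + 3/10*h_1 + 2/5*h_2 + 1/5*h_3

Substituting h_0 = 0 and rearranging gives the linear system (I - Q) h = 1:
  [2/5, -3/20, -3/20] . (h_1, h_2, h_3) = 1
  [-2/5, 4/5, -7/20] . (h_1, h_2, h_3) = 1
  [-3/10, -2/5, 4/5] . (h_1, h_2, h_3) = 1

Solving yields:
  h_1 = 682/61
  h_2 = 720/61
  h_3 = 692/61

Starting state is 1, so the expected hitting time is h_1 = 682/61.

Answer: 682/61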